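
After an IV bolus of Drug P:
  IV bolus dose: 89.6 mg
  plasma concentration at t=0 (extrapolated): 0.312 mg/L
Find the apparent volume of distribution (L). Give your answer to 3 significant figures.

Vd = Dose / C₀ = 89.60 / 0.312 = 287.2 L

287 L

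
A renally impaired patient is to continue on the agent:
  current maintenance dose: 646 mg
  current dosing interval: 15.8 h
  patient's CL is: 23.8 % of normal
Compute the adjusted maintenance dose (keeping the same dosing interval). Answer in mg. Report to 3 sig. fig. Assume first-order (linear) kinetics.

To keep the same average steady-state level, dosing rate must scale with clearance.
CL ratio = 23.8 / 100 = 0.2380
New dose (same interval) = 646 × 0.2380 = 153.7 mg

154 mg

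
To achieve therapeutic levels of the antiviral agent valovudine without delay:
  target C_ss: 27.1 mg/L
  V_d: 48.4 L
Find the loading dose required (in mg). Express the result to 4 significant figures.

1312 mg

LD = Css × Vd = 27.1 × 48.4 = 1312 mg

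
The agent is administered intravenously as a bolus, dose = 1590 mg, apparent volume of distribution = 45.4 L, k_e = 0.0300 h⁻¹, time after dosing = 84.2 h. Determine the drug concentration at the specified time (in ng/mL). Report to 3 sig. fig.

2800 ng/mL

C₀ = Dose / Vd = 1590 / 45.4 = 35.02 mg/L
C = C₀ · e^(−k·t) = 35.02 × e^(−0.03000 × 84.2)
  = 35.02 × 0.07998 = 2.801 mg/L
Convert: 2.801 mg/L × 1000 = 2801 ng/mL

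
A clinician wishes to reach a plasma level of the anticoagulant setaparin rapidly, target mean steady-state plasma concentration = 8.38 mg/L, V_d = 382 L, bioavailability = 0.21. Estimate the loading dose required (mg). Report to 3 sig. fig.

15200 mg

LD = Css × Vd / F = 8.38 × 382 / 0.21 = 15240 mg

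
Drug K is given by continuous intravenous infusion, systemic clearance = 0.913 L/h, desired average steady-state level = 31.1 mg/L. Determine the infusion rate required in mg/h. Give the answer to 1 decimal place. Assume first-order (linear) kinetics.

28.4 mg/h

At steady state, infusion rate R₀ = Css × CL = 31.1 × 0.9130 = 28.39 mg/h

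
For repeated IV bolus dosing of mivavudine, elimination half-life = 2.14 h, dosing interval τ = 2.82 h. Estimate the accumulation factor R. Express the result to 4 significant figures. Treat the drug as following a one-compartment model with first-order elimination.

k = ln2 / t½ = 0.693147 / 2.14 = 0.3239 h⁻¹
e^(−kτ) = e^(−0.3239 × 2.82) = 0.4012
Accumulation ratio R = 1 / (1 − e^(−kτ)) = 1 / (1 − 0.4012) = 1.670

1.670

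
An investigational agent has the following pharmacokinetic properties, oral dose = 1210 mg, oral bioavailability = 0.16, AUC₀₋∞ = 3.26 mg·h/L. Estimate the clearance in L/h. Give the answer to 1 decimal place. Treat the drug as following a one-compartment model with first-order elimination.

CL = F·Dose / AUC = 0.16 × 1210 / 3.26 = 59.39 L/h

59.4 L/h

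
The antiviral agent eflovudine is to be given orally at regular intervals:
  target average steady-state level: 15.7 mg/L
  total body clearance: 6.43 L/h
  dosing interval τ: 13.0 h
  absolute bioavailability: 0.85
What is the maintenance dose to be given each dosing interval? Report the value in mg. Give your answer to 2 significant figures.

At steady state, F × (Dose/τ) = Css × CL.
Dose = Css × CL × τ / F = 15.7 × 6.430 × 13.0 / 0.85 = 1544 mg

1500 mg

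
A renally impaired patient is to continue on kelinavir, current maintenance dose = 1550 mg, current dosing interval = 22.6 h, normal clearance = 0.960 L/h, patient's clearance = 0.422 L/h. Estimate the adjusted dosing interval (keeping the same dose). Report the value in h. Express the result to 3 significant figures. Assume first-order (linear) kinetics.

51.4 h

To keep the same average steady-state level, dosing rate must scale with clearance.
CL ratio = 0.422 / 0.960 = 0.4396
New interval (same dose) = 22.6 / 0.4396 = 51.41 h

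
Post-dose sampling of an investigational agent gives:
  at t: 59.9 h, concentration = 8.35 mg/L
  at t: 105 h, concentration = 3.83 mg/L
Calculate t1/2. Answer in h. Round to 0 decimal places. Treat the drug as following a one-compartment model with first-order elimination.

40 h

k = ln(C₁/C₂) / (t₂ − t₁) = ln(8.35/3.83) / (105 − 59.9)
  = 0.7794 / 45.10 = 0.01728 h⁻¹
t½ = ln2 / k = 0.693147 / 0.01728 = 40.11 h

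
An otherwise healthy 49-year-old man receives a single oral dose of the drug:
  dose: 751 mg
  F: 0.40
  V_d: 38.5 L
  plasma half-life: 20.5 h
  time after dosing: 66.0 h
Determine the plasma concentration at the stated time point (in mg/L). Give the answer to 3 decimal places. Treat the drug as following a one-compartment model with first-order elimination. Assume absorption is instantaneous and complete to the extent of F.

0.838 mg/L

Amount reaching circulation = F × Dose = 0.40 × 751.0 = 300.4 mg
C₀ = F·Dose / Vd = 300.4 / 38.5 = 7.803 mg/L
k = ln2 / t½ = 0.693147 / 20.5 = 0.03381 h⁻¹
C = C₀ · e^(−k·t) = 7.803 × e^(−0.03381 × 66.0)
  = 7.803 × 0.1074 = 0.8380 mg/L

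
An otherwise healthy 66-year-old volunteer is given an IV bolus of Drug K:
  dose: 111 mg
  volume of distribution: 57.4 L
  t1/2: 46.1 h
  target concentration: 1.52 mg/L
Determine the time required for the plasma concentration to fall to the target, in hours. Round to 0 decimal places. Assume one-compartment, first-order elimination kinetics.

C₀ = Dose / Vd = 111.0 / 57.4 = 1.934 mg/L
k = ln2 / t½ = 0.693147 / 46.1 = 0.01504 h⁻¹
t = ln(C₀ / C) / k = ln(1.934 / 1.52) / 0.01504
  = ln(1.272) / 0.01504 = 0.2406 / 0.01504 = 16.00 h

16 h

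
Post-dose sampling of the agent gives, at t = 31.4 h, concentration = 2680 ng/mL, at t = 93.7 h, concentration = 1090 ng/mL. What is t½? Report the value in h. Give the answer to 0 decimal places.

k = ln(C₁/C₂) / (t₂ − t₁) = ln(2680/1090) / (93.7 − 31.4)
  = 0.8996 / 62.30 = 0.01444 h⁻¹
t½ = ln2 / k = 0.693147 / 0.01444 = 48.00 h

48 h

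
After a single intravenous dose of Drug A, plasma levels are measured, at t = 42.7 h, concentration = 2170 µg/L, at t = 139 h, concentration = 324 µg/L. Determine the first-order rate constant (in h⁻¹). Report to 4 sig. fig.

0.01975 h⁻¹

k = ln(C₁/C₂) / (t₂ − t₁) = ln(2170/324) / (139 − 42.7)
  = 1.902 / 96.30 = 0.01975 h⁻¹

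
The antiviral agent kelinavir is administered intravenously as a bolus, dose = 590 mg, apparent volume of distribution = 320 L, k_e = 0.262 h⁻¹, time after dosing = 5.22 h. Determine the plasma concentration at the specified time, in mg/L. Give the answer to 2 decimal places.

0.47 mg/L

C₀ = Dose / Vd = 590.0 / 320 = 1.844 mg/L
C = C₀ · e^(−k·t) = 1.844 × e^(−0.2620 × 5.22)
  = 1.844 × 0.2547 = 0.4697 mg/L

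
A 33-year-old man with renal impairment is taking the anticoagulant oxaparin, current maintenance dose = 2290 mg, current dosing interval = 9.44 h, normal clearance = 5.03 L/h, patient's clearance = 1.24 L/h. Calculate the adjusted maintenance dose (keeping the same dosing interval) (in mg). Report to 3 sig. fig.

565 mg

To keep the same average steady-state level, dosing rate must scale with clearance.
CL ratio = 1.24 / 5.03 = 0.2465
New dose (same interval) = 2290 × 0.2465 = 564.5 mg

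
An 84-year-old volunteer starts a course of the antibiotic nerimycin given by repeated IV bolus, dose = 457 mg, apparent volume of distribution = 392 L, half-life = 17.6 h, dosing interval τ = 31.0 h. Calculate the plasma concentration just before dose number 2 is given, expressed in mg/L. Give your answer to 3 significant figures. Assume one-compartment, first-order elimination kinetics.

0.344 mg/L

C₀ per dose = Dose / Vd = 457 / 392 = 1.166 mg/L
k = ln2 / t½ = 0.693147 / 17.6 = 0.03938 h⁻¹
Fraction remaining after one interval: r = e^(−kτ) = e^(−0.03938 × 31.0) = 0.2950
Before dose 2, 1 dose has been given (aged 1τ).
C_trough = C₀ × r = 1.166 × 0.2950 = 0.3440 mg/L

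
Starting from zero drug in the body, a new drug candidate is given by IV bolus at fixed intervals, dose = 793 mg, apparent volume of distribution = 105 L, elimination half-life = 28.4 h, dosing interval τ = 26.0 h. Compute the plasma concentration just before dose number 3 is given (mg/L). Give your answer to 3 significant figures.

6.13 mg/L

C₀ per dose = Dose / Vd = 793 / 105 = 7.552 mg/L
k = ln2 / t½ = 0.693147 / 28.4 = 0.02441 h⁻¹
Fraction remaining after one interval: r = e^(−kτ) = e^(−0.02441 × 26.0) = 0.5301
Before dose 3, 2 doses have been given (aged 1τ, 2τ).
C_trough = C₀ × (r + r²) = 7.552 × (0.5301 + 0.2810) = 6.125 mg/L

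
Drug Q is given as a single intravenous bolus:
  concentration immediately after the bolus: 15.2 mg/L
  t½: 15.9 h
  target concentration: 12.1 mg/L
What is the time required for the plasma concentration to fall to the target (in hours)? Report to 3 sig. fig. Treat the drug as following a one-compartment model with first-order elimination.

5.23 h

k = ln2 / t½ = 0.693147 / 15.9 = 0.04359 h⁻¹
t = ln(C₀ / C) / k = ln(15.20 / 12.1) / 0.04359
  = ln(1.256) / 0.04359 = 0.2279 / 0.04359 = 5.228 h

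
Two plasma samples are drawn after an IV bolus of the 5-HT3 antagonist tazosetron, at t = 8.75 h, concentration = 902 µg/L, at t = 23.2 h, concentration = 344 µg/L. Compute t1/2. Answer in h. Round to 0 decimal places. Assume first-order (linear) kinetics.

10 h

k = ln(C₁/C₂) / (t₂ − t₁) = ln(902/344) / (23.2 − 8.75)
  = 0.9640 / 14.45 = 0.06671 h⁻¹
t½ = ln2 / k = 0.693147 / 0.06671 = 10.39 h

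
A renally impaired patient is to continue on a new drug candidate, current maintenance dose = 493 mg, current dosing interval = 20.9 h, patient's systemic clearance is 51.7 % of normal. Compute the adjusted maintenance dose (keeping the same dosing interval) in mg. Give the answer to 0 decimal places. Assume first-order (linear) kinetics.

255 mg

To keep the same average steady-state level, dosing rate must scale with clearance.
CL ratio = 51.7 / 100 = 0.5170
New dose (same interval) = 493 × 0.5170 = 254.9 mg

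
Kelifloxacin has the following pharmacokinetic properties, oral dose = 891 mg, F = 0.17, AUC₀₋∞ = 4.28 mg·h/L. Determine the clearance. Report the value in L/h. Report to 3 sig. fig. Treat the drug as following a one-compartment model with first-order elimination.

35.4 L/h

CL = F·Dose / AUC = 0.17 × 891 / 4.28 = 35.39 L/h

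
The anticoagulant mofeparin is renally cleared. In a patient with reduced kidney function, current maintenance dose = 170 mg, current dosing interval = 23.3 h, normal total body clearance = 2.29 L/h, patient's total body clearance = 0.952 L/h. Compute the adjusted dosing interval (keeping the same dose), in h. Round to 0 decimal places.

To keep the same average steady-state level, dosing rate must scale with clearance.
CL ratio = 0.952 / 2.29 = 0.4157
New interval (same dose) = 23.3 / 0.4157 = 56.05 h

56 h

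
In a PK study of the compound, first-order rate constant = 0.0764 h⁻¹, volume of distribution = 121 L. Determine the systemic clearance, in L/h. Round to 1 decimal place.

9.2 L/h

CL = k × Vd = 0.0764 × 121 = 9.244 L/h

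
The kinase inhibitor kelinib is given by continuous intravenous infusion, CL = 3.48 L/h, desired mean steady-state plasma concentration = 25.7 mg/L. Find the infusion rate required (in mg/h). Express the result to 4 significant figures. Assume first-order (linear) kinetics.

At steady state, infusion rate R₀ = Css × CL = 25.7 × 3.480 = 89.44 mg/h

89.44 mg/h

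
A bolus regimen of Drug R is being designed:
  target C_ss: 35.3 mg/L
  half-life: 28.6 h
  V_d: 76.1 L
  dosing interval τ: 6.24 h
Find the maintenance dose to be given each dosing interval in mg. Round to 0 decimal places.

406 mg

k = ln2 / t½ = 0.693147 / 28.6 = 0.02424 h⁻¹
CL = k × Vd = 0.02424 × 76.1 = 1.845 L/h
At steady state, Dose/τ = Css × CL.
Dose = Css × CL × τ = 35.3 × 1.845 × 6.24 = 406.4 mg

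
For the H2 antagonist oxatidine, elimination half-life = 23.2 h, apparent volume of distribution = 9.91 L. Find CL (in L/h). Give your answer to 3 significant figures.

k = ln2 / t½ = 0.693147 / 23.2 = 0.02988 h⁻¹
CL = k × Vd = 0.02988 × 9.91 = 0.2961 L/h

0.296 L/h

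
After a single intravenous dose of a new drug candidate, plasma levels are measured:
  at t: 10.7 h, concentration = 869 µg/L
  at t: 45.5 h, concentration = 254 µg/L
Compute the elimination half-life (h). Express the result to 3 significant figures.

19.6 h

k = ln(C₁/C₂) / (t₂ − t₁) = ln(869/254) / (45.5 − 10.7)
  = 1.230 / 34.80 = 0.03534 h⁻¹
t½ = ln2 / k = 0.693147 / 0.03534 = 19.61 h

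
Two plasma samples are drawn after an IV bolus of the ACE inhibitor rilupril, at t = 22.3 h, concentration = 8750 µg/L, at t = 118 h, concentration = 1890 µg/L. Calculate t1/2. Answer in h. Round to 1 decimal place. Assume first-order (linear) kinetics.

43.3 h

k = ln(C₁/C₂) / (t₂ − t₁) = ln(8750/1890) / (118 − 22.3)
  = 1.532 / 95.70 = 0.01601 h⁻¹
t½ = ln2 / k = 0.693147 / 0.01601 = 43.29 h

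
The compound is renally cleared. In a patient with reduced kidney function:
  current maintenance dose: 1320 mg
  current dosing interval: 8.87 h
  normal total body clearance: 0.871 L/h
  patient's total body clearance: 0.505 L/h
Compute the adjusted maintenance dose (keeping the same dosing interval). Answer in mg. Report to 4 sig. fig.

To keep the same average steady-state level, dosing rate must scale with clearance.
CL ratio = 0.505 / 0.871 = 0.5798
New dose (same interval) = 1320 × 0.5798 = 765.3 mg

765.3 mg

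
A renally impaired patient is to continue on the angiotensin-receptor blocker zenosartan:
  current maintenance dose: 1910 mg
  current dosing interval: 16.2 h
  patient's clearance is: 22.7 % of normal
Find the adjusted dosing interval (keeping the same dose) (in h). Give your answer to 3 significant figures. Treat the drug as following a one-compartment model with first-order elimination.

To keep the same average steady-state level, dosing rate must scale with clearance.
CL ratio = 22.7 / 100 = 0.2270
New interval (same dose) = 16.2 / 0.2270 = 71.37 h

71.4 h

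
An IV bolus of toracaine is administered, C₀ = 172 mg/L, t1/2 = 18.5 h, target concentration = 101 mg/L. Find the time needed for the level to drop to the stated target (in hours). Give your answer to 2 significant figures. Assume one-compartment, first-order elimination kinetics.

14 h

k = ln2 / t½ = 0.693147 / 18.5 = 0.03747 h⁻¹
t = ln(C₀ / C) / k = ln(172.0 / 101) / 0.03747
  = ln(1.703) / 0.03747 = 0.5324 / 0.03747 = 14.21 h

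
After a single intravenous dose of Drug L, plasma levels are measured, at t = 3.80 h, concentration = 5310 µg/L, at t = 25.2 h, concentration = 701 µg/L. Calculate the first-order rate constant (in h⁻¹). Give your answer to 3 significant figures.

0.0946 h⁻¹

k = ln(C₁/C₂) / (t₂ − t₁) = ln(5310/701) / (25.2 − 3.80)
  = 2.025 / 21.40 = 0.09463 h⁻¹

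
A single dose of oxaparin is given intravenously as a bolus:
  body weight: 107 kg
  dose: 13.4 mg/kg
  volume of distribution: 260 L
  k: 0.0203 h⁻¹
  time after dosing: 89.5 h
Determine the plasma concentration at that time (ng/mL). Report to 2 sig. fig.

900 ng/mL

Total dose = 13.4 × 107 = 1434 mg
C₀ = Dose / Vd = 1434 / 260 = 5.515 mg/L
C = C₀ · e^(−k·t) = 5.515 × e^(−0.02030 × 89.5)
  = 5.515 × 0.1625 = 0.8962 mg/L
Convert: 0.8962 mg/L × 1000 = 896.2 ng/mL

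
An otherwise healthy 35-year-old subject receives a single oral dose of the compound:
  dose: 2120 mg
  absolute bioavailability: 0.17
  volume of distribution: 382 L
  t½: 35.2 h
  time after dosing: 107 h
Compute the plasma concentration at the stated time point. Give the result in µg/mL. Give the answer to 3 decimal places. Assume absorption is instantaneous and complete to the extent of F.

0.115 µg/mL

Amount reaching circulation = F × Dose = 0.17 × 2120 = 360.4 mg
C₀ = F·Dose / Vd = 360.4 / 382 = 0.9435 mg/L
k = ln2 / t½ = 0.693147 / 35.2 = 0.01969 h⁻¹
C = C₀ · e^(−k·t) = 0.9435 × e^(−0.01969 × 107)
  = 0.9435 × 0.1216 = 0.1147 mg/L
(0.1147 mg/L = 0.1147 µg/mL)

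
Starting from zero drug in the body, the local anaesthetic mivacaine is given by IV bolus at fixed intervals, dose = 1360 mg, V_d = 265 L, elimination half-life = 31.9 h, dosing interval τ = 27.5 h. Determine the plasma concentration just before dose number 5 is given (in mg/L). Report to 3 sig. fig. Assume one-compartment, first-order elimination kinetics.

5.70 mg/L

C₀ per dose = Dose / Vd = 1360 / 265 = 5.132 mg/L
k = ln2 / t½ = 0.693147 / 31.9 = 0.02173 h⁻¹
Fraction remaining after one interval: r = e^(−kτ) = e^(−0.02173 × 27.5) = 0.5501
Before dose 5, 4 doses have been given (aged 1τ, 2τ, 3τ, 4τ).
C_trough = C₀ × (r + r² + … + r^4) = C₀ × r(1−r^4)/(1−r)
        = 5.132 × 0.5501 × (1 − 0.09157) / (1 − 0.5501) = 5.700 mg/L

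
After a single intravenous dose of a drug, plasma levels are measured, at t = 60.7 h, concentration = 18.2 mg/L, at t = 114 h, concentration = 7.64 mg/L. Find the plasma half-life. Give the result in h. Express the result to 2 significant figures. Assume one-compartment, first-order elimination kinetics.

k = ln(C₁/C₂) / (t₂ − t₁) = ln(18.2/7.64) / (114 − 60.7)
  = 0.8680 / 53.30 = 0.01629 h⁻¹
t½ = ln2 / k = 0.693147 / 0.01629 = 42.55 h

43 h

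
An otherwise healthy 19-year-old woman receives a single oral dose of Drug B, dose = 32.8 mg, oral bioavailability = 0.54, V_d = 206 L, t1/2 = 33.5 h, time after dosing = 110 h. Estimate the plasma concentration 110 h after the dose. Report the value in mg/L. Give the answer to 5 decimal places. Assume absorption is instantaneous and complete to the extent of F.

0.00883 mg/L

Amount reaching circulation = F × Dose = 0.54 × 32.80 = 17.71 mg
C₀ = F·Dose / Vd = 17.71 / 206 = 0.08597 mg/L
k = ln2 / t½ = 0.693147 / 33.5 = 0.02069 h⁻¹
C = C₀ · e^(−k·t) = 0.08597 × e^(−0.02069 × 110)
  = 0.08597 × 0.1027 = 0.008829 mg/L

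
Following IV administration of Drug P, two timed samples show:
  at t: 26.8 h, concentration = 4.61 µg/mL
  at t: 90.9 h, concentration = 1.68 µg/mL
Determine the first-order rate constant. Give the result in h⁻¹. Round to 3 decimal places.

0.016 h⁻¹

k = ln(C₁/C₂) / (t₂ − t₁) = ln(4.61/1.68) / (90.9 − 26.8)
  = 1.009 / 64.10 = 0.01574 h⁻¹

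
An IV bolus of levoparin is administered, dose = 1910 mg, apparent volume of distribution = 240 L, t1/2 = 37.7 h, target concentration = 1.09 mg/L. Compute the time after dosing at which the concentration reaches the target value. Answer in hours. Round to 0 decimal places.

108 h

C₀ = Dose / Vd = 1910 / 240 = 7.958 mg/L
k = ln2 / t½ = 0.693147 / 37.7 = 0.01839 h⁻¹
t = ln(C₀ / C) / k = ln(7.958 / 1.09) / 0.01839
  = ln(7.301) / 0.01839 = 1.988 / 0.01839 = 108.1 h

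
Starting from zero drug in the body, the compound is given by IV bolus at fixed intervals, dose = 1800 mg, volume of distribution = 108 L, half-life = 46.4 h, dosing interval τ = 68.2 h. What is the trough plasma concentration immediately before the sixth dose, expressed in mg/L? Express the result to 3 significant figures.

C₀ per dose = Dose / Vd = 1800 / 108 = 16.67 mg/L
k = ln2 / t½ = 0.693147 / 46.4 = 0.01494 h⁻¹
Fraction remaining after one interval: r = e^(−kτ) = e^(−0.01494 × 68.2) = 0.3610
Before dose 6, 5 doses have been given (aged 1τ, 2τ, 3τ, 4τ, 5τ).
C_trough = C₀ × (r + r² + … + r^5) = C₀ × r(1−r^5)/(1−r)
        = 16.67 × 0.3610 × (1 − 0.006131) / (1 − 0.3610) = 9.360 mg/L

9.36 mg/L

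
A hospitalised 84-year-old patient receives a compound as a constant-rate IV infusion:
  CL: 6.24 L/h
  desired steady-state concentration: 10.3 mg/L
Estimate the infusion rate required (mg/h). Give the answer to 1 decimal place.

64.3 mg/h

At steady state, infusion rate R₀ = Css × CL = 10.3 × 6.240 = 64.27 mg/h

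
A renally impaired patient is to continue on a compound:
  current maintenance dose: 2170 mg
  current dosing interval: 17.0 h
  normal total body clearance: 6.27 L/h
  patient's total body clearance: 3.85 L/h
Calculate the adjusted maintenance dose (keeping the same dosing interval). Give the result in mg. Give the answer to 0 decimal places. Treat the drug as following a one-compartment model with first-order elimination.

To keep the same average steady-state level, dosing rate must scale with clearance.
CL ratio = 3.85 / 6.27 = 0.6140
New dose (same interval) = 2170 × 0.6140 = 1332 mg

1332 mg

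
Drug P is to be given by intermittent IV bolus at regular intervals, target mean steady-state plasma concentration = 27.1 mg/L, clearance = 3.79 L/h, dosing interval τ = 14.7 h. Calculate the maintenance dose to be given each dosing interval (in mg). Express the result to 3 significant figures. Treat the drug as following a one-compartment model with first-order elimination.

At steady state, Dose/τ = Css × CL.
Dose = Css × CL × τ = 27.1 × 3.790 × 14.7 = 1510 mg

1510 mg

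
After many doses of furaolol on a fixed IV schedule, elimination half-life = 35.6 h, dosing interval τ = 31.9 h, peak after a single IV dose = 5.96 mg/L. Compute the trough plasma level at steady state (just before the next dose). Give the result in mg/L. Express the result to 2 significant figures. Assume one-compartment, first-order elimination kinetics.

6.9 mg/L

k = ln2 / t½ = 0.693147 / 35.6 = 0.01947 h⁻¹
e^(−kτ) = e^(−0.01947 × 31.9) = 0.5374
Accumulation ratio R = 1 / (1 − e^(−kτ)) = 1 / (1 − 0.5374) = 2.162
Steady-state trough = C₀ × R × e^(−kτ) = 5.96 × 2.162 × 0.5374 = 6.925 mg/L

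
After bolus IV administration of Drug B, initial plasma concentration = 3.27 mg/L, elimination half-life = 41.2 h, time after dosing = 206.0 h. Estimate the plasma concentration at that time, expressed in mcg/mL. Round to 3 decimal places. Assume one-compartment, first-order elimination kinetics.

0.102 mcg/mL

k = ln2 / t½ = 0.693147 / 41.2 = 0.01682 h⁻¹
t / t½ = 206.0 / 41.2 = 5 half-lives
C = C₀ × (1/2)^5 = 3.270 × 0.03125 = 0.1022 mg/L
(0.1022 mg/L = 0.1022 mcg/mL)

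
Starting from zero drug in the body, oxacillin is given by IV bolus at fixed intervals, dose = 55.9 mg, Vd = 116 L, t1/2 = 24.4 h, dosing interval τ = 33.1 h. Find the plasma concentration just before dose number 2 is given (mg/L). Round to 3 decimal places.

C₀ per dose = Dose / Vd = 55.9 / 116 = 0.4819 mg/L
k = ln2 / t½ = 0.693147 / 24.4 = 0.02841 h⁻¹
Fraction remaining after one interval: r = e^(−kτ) = e^(−0.02841 × 33.1) = 0.3905
Before dose 2, 1 dose has been given (aged 1τ).
C_trough = C₀ × r = 0.4819 × 0.3905 = 0.1882 mg/L

0.188 mg/L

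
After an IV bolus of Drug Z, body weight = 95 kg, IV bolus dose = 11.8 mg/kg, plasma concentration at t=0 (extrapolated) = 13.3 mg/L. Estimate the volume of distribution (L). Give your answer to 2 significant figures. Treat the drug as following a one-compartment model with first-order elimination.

Dose = 11.8 × 95 = 1121 mg
Vd = Dose / C₀ = 1121 / 13.3 = 84.29 L

84 L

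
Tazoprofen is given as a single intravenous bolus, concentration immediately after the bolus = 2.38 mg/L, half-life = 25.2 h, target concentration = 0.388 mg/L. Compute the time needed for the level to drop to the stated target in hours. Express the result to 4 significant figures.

65.94 h

k = ln2 / t½ = 0.693147 / 25.2 = 0.02751 h⁻¹
t = ln(C₀ / C) / k = ln(2.380 / 0.388) / 0.02751
  = ln(6.134) / 0.02751 = 1.814 / 0.02751 = 65.94 h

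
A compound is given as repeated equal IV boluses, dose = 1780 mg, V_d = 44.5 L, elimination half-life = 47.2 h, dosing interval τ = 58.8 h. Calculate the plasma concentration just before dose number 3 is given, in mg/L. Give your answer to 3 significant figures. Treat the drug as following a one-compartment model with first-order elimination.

C₀ per dose = Dose / Vd = 1780 / 44.5 = 40.00 mg/L
k = ln2 / t½ = 0.693147 / 47.2 = 0.01469 h⁻¹
Fraction remaining after one interval: r = e^(−kτ) = e^(−0.01469 × 58.8) = 0.4216
Before dose 3, 2 doses have been given (aged 1τ, 2τ).
C_trough = C₀ × (r + r²) = 40.00 × (0.4216 + 0.1777) = 23.97 mg/L

24.0 mg/L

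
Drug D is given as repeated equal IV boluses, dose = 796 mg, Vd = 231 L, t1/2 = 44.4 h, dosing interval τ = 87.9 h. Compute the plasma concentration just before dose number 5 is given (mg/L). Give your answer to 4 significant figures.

1.166 mg/L

C₀ per dose = Dose / Vd = 796 / 231 = 3.446 mg/L
k = ln2 / t½ = 0.693147 / 44.4 = 0.01561 h⁻¹
Fraction remaining after one interval: r = e^(−kτ) = e^(−0.01561 × 87.9) = 0.2536
Before dose 5, 4 doses have been given (aged 1τ, 2τ, 3τ, 4τ).
C_trough = C₀ × (r + r² + … + r^4) = C₀ × r(1−r^4)/(1−r)
        = 3.446 × 0.2536 × (1 − 0.004136) / (1 − 0.2536) = 1.166 mg/L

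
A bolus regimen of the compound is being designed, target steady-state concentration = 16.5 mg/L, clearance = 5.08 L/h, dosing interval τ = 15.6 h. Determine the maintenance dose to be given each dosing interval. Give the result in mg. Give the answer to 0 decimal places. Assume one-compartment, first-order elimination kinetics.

At steady state, Dose/τ = Css × CL.
Dose = Css × CL × τ = 16.5 × 5.080 × 15.6 = 1308 mg

1308 mg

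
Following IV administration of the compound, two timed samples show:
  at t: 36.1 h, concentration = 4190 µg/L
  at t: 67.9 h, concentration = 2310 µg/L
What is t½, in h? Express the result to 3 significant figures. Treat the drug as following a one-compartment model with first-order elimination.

k = ln(C₁/C₂) / (t₂ − t₁) = ln(4190/2310) / (67.9 − 36.1)
  = 0.5955 / 31.80 = 0.01873 h⁻¹
t½ = ln2 / k = 0.693147 / 0.01873 = 37.01 h

37.0 h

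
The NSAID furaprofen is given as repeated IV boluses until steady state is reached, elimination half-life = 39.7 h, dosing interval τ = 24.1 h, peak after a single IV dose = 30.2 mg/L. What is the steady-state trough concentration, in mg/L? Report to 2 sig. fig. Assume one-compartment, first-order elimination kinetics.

k = ln2 / t½ = 0.693147 / 39.7 = 0.01746 h⁻¹
e^(−kτ) = e^(−0.01746 × 24.1) = 0.6565
Accumulation ratio R = 1 / (1 − e^(−kτ)) = 1 / (1 − 0.6565) = 2.911
Steady-state trough = C₀ × R × e^(−kτ) = 30.2 × 2.911 × 0.6565 = 57.71 mg/L

58 mg/L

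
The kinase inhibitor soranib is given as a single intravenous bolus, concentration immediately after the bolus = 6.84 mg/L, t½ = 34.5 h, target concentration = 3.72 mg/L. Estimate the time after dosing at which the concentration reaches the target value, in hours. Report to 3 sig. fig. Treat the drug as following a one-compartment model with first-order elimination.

30.3 h

k = ln2 / t½ = 0.693147 / 34.5 = 0.02009 h⁻¹
t = ln(C₀ / C) / k = ln(6.840 / 3.72) / 0.02009
  = ln(1.839) / 0.02009 = 0.6092 / 0.02009 = 30.32 h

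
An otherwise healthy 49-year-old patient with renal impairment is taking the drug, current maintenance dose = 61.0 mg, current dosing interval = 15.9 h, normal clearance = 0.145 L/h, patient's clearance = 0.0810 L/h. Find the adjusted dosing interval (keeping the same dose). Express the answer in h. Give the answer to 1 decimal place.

28.5 h

To keep the same average steady-state level, dosing rate must scale with clearance.
CL ratio = 0.0810 / 0.145 = 0.5586
New interval (same dose) = 15.9 / 0.5586 = 28.46 h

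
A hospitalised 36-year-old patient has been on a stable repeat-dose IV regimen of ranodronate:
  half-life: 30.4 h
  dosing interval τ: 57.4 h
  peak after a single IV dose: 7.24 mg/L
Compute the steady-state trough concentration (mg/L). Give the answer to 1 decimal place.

2.7 mg/L

k = ln2 / t½ = 0.693147 / 30.4 = 0.02280 h⁻¹
e^(−kτ) = e^(−0.02280 × 57.4) = 0.2702
Accumulation ratio R = 1 / (1 − e^(−kτ)) = 1 / (1 − 0.2702) = 1.370
Steady-state trough = C₀ × R × e^(−kτ) = 7.24 × 1.370 × 0.2702 = 2.680 mg/L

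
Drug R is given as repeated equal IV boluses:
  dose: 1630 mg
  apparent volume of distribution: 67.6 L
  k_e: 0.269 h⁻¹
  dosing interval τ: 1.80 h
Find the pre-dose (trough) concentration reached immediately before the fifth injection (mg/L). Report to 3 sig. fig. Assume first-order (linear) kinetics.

33.1 mg/L

C₀ per dose = Dose / Vd = 1630 / 67.6 = 24.11 mg/L
Fraction remaining after one interval: r = e^(−kτ) = e^(−0.2690 × 1.80) = 0.6162
Before dose 5, 4 doses have been given (aged 1τ, 2τ, 3τ, 4τ).
C_trough = C₀ × (r + r² + … + r^4) = C₀ × r(1−r^4)/(1−r)
        = 24.11 × 0.6162 × (1 − 0.1442) / (1 − 0.6162) = 33.13 mg/L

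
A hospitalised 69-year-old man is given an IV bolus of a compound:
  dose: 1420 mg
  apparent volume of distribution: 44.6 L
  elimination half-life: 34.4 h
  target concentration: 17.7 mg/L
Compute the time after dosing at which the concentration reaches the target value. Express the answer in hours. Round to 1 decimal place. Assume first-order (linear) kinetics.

C₀ = Dose / Vd = 1420 / 44.6 = 31.84 mg/L
k = ln2 / t½ = 0.693147 / 34.4 = 0.02015 h⁻¹
t = ln(C₀ / C) / k = ln(31.84 / 17.7) / 0.02015
  = ln(1.799) / 0.02015 = 0.5872 / 0.02015 = 29.14 h

29.1 h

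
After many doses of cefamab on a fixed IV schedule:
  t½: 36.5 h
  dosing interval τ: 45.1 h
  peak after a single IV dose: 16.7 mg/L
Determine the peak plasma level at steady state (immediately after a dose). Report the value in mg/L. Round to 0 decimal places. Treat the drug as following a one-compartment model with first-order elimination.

29 mg/L

k = ln2 / t½ = 0.693147 / 36.5 = 0.01899 h⁻¹
e^(−kτ) = e^(−0.01899 × 45.1) = 0.4247
Accumulation ratio R = 1 / (1 − e^(−kτ)) = 1 / (1 − 0.4247) = 1.738
Steady-state peak = C₀ × R = 16.7 × 1.738 = 29.02 mg/L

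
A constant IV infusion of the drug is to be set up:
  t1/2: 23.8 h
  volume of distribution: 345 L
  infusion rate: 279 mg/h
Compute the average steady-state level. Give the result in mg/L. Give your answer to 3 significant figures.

k = ln2 / t½ = 0.693147 / 23.8 = 0.02912 h⁻¹
CL = k × Vd = 0.02912 × 345 = 10.05 L/h
At steady state Css = R₀ / CL = 279 / 10.05 = 27.76 mg/L

27.8 mg/L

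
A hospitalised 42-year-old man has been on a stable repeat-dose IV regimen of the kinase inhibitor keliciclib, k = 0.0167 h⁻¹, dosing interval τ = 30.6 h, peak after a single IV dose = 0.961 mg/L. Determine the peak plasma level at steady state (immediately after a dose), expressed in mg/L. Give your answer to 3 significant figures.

2.40 mg/L

e^(−kτ) = e^(−0.01670 × 30.6) = 0.5999
Accumulation ratio R = 1 / (1 − e^(−kτ)) = 1 / (1 − 0.5999) = 2.499
Steady-state peak = C₀ × R = 0.961 × 2.499 = 2.402 mg/L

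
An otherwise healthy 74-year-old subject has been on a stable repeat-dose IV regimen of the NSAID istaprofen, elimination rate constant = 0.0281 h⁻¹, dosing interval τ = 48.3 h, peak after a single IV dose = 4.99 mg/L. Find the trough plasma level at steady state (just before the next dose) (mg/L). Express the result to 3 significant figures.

1.73 mg/L

e^(−kτ) = e^(−0.02810 × 48.3) = 0.2574
Accumulation ratio R = 1 / (1 − e^(−kτ)) = 1 / (1 − 0.2574) = 1.347
Steady-state trough = C₀ × R × e^(−kτ) = 4.99 × 1.347 × 0.2574 = 1.730 mg/L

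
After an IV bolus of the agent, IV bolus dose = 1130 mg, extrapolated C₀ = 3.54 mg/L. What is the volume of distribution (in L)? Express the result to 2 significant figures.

Vd = Dose / C₀ = 1130 / 3.54 = 319.2 L

320 L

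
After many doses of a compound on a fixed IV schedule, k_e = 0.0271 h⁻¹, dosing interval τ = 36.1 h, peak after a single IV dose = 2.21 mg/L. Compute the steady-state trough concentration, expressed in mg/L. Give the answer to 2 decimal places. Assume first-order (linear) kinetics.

e^(−kτ) = e^(−0.02710 × 36.1) = 0.3759
Accumulation ratio R = 1 / (1 − e^(−kτ)) = 1 / (1 − 0.3759) = 1.602
Steady-state trough = C₀ × R × e^(−kτ) = 2.21 × 1.602 × 0.3759 = 1.331 mg/L

1.33 mg/L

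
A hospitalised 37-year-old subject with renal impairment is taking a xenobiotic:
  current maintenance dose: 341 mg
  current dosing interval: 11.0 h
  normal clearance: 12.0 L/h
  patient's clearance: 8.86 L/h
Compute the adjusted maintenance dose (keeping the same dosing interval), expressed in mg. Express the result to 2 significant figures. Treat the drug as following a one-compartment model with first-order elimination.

250 mg

To keep the same average steady-state level, dosing rate must scale with clearance.
CL ratio = 8.86 / 12.0 = 0.7383
New dose (same interval) = 341 × 0.7383 = 251.8 mg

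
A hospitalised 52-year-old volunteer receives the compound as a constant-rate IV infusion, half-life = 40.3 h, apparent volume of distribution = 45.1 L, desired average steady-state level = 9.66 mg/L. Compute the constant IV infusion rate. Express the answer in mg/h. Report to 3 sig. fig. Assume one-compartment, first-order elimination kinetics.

7.49 mg/h

k = ln2 / t½ = 0.693147 / 40.3 = 0.01720 h⁻¹
CL = k × Vd = 0.01720 × 45.1 = 0.7757 L/h
At steady state, infusion rate R₀ = Css × CL = 9.66 × 0.7757 = 7.493 mg/h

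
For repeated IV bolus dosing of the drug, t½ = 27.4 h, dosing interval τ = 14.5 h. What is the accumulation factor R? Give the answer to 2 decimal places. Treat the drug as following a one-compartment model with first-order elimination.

3.26

k = ln2 / t½ = 0.693147 / 27.4 = 0.02530 h⁻¹
e^(−kτ) = e^(−0.02530 × 14.5) = 0.6929
Accumulation ratio R = 1 / (1 − e^(−kτ)) = 1 / (1 − 0.6929) = 3.256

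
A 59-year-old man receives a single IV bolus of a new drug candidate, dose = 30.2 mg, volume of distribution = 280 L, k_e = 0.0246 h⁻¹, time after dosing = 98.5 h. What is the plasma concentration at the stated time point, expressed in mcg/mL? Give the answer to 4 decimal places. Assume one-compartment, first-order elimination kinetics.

C₀ = Dose / Vd = 30.20 / 280 = 0.1079 mg/L
C = C₀ · e^(−k·t) = 0.1079 × e^(−0.02460 × 98.5)
  = 0.1079 × 0.08865 = 0.009565 mg/L
(0.009565 mg/L = 0.009565 mcg/mL)

0.0096 mcg/mL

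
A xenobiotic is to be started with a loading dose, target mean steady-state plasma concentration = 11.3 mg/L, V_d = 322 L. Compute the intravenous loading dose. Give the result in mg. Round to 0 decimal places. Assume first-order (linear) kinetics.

LD = Css × Vd = 11.3 × 322 = 3639 mg

3639 mg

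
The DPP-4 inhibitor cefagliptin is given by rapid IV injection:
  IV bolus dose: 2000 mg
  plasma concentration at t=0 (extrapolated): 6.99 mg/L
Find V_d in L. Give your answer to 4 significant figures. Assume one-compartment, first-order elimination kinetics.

Vd = Dose / C₀ = 2000 / 6.99 = 286.1 L

286.1 L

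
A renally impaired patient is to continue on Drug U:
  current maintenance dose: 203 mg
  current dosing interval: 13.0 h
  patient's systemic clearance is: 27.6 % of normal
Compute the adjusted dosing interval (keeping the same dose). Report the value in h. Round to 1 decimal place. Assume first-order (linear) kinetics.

To keep the same average steady-state level, dosing rate must scale with clearance.
CL ratio = 27.6 / 100 = 0.2760
New interval (same dose) = 13.0 / 0.2760 = 47.10 h

47.1 h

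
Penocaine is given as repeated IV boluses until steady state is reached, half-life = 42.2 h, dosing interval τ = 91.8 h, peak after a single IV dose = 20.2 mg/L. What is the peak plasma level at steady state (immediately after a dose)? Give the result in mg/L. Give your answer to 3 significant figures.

k = ln2 / t½ = 0.693147 / 42.2 = 0.01643 h⁻¹
e^(−kτ) = e^(−0.01643 × 91.8) = 0.2213
Accumulation ratio R = 1 / (1 − e^(−kτ)) = 1 / (1 − 0.2213) = 1.284
Steady-state peak = C₀ × R = 20.2 × 1.284 = 25.94 mg/L

25.9 mg/L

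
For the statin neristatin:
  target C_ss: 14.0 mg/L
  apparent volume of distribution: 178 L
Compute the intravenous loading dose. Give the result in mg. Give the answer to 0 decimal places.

LD = Css × Vd = 14.0 × 178 = 2492 mg

2492 mg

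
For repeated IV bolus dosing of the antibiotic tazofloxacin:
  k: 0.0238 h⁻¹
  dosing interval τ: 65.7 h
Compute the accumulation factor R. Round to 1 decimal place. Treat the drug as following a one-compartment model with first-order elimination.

e^(−kτ) = e^(−0.02380 × 65.7) = 0.2094
Accumulation ratio R = 1 / (1 − e^(−kτ)) = 1 / (1 − 0.2094) = 1.265

1.3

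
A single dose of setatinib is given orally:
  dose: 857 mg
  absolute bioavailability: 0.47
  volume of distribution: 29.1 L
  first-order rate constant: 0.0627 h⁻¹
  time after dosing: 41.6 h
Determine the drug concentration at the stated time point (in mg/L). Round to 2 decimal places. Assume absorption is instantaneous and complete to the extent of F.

1.02 mg/L

Amount reaching circulation = F × Dose = 0.47 × 857.0 = 402.8 mg
C₀ = F·Dose / Vd = 402.8 / 29.1 = 13.84 mg/L
C = C₀ · e^(−k·t) = 13.84 × e^(−0.06270 × 41.6)
  = 13.84 × 0.07366 = 1.019 mg/L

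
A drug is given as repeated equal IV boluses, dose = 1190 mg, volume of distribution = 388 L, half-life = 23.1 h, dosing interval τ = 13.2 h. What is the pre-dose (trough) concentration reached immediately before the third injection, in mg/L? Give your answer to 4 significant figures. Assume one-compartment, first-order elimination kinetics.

3.453 mg/L

C₀ per dose = Dose / Vd = 1190 / 388 = 3.067 mg/L
k = ln2 / t½ = 0.693147 / 23.1 = 0.03001 h⁻¹
Fraction remaining after one interval: r = e^(−kτ) = e^(−0.03001 × 13.2) = 0.6729
Before dose 3, 2 doses have been given (aged 1τ, 2τ).
C_trough = C₀ × (r + r²) = 3.067 × (0.6729 + 0.4528) = 3.453 mg/L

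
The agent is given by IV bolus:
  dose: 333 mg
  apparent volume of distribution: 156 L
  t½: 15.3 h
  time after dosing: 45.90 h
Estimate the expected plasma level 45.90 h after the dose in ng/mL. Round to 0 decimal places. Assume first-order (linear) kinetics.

267 ng/mL

C₀ = Dose / Vd = 333.0 / 156 = 2.135 mg/L
k = ln2 / t½ = 0.693147 / 15.3 = 0.04530 h⁻¹
t / t½ = 45.90 / 15.3 = 3 half-lives
C = C₀ × (1/2)^3 = 2.135 × 0.1250 = 0.2669 mg/L
Convert: 0.2669 mg/L × 1000 = 266.9 ng/mL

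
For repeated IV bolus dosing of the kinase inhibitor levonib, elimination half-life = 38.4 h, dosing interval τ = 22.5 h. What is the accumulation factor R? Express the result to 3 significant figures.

3.00

k = ln2 / t½ = 0.693147 / 38.4 = 0.01805 h⁻¹
e^(−kτ) = e^(−0.01805 × 22.5) = 0.6662
Accumulation ratio R = 1 / (1 − e^(−kτ)) = 1 / (1 − 0.6662) = 2.996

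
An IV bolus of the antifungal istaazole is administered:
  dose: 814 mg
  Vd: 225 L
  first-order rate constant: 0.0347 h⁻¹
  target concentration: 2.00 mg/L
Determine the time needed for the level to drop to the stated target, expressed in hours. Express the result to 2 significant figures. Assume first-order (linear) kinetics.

C₀ = Dose / Vd = 814.0 / 225 = 3.618 mg/L
t = ln(C₀ / C) / k = ln(3.618 / 2.00) / 0.03470
  = ln(1.809) / 0.03470 = 0.5928 / 0.03470 = 17.08 h

17 h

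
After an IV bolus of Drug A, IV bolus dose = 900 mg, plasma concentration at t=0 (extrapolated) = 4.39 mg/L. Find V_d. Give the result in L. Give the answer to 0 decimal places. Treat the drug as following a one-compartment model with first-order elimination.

205 L

Vd = Dose / C₀ = 900.0 / 4.39 = 205.0 L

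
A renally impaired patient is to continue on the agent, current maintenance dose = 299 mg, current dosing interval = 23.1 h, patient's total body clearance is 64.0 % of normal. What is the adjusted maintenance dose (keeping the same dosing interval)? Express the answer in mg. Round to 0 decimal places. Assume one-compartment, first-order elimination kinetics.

To keep the same average steady-state level, dosing rate must scale with clearance.
CL ratio = 64.0 / 100 = 0.6400
New dose (same interval) = 299 × 0.6400 = 191.4 mg

191 mg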